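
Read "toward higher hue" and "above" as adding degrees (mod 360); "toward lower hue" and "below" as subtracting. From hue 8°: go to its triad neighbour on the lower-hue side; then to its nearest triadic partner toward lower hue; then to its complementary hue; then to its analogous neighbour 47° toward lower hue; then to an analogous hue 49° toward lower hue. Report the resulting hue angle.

212°

8 − 120 = -112 → -112 + 360 = 248°   (triadic ↓)
248 − 120 = 128°   (triadic ↓)
128 + 180 = 308°   (complement)
308 − 47 = 261°   (analog 47° ↓)
261 − 49 = 212°   (analog 49° ↓)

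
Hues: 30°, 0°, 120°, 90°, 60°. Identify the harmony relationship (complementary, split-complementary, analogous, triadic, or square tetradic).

analogous

Sort the hues: 0°, 30°, 60°, 90°, 120°.
Successive gaps around the wheel: 30°, 30°, 30°, 30°, 240°.
A run of hues at equal small steps (30°) with one large closing gap is an analogous group.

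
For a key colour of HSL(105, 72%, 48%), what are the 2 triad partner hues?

225° and 345°

A triad places three hues 120° apart.
105 + 120 = 225°
105 + 240 = 345°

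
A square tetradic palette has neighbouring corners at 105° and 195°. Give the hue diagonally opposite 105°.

A square tetradic scheme places four hues 90° apart; opposite corners are 180° apart.
105 + 180 = 285°

285°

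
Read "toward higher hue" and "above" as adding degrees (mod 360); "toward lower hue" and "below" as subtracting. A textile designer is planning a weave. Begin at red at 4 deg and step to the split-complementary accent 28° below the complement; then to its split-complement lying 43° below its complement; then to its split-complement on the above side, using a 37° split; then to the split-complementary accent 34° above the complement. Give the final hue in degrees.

4°

4 + 152 = 156°   (split-comp 28° ↓)
156 + 137 = 293°   (split-comp 43° ↓)
293 + 217 = 510 → 510 − 360 = 150°   (split-comp 37° ↑)
150 + 214 = 364 → 364 − 360 = 4°   (split-comp 34° ↑)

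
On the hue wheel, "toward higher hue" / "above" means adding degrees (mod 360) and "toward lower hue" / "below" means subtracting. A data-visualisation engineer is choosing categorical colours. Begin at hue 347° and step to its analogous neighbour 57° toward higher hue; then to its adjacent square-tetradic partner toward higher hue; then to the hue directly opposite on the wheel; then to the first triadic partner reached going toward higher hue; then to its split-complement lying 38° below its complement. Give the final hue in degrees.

347 + 57 = 404 → 404 − 360 = 44°   (analog 57° ↑)
44 + 90 = 134°   (square ↑)
134 + 180 = 314°   (complement)
314 + 120 = 434 → 434 − 360 = 74°   (triadic ↑)
74 + 142 = 216°   (split-comp 38° ↓)

216°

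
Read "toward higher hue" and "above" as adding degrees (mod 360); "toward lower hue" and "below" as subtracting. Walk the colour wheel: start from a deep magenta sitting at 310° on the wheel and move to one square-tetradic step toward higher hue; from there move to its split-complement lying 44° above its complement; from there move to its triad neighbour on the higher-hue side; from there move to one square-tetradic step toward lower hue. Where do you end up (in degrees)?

+90° (square ↑): 310 + 90 = 400 → 400 − 360 = 40°
+224° (split-comp 44° ↑): 40 + 224 = 264°
+120° (triadic ↑): 264 + 120 = 384 → 384 − 360 = 24°
−90° (square ↓): 24 − 90 = -66 → -66 + 360 = 294°

294°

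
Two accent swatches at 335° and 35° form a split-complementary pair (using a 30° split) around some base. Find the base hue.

185°

The accents sit 30° either side of the complement, so the complement is their short-arc midpoint on the wheel.
Short-arc midpoint of 335° and 35°: 5°.
Base is 180° from the complement: 5 − 180 = -175 → -175 + 360 = 185°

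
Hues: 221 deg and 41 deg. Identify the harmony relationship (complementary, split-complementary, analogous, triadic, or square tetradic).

Sort the hues: 41°, 221°.
Successive gaps around the wheel: 180°, 180°.
Two hues 180° apart are complementary.

complementary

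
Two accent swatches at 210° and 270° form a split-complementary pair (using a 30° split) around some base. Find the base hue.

60°

The accents sit 30° either side of the complement, so the complement is their short-arc midpoint on the wheel.
Short-arc midpoint of 210° and 270°: 240°.
Base is 180° from the complement: 240 − 180 = 60°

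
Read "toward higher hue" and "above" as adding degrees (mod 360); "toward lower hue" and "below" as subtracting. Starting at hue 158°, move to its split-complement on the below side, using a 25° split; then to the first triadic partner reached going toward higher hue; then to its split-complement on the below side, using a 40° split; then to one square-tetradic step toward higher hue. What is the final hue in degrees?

303°

158 + 155 = 313°   (split-comp 25° ↓)
313 + 120 = 433 → 433 − 360 = 73°   (triadic ↑)
73 + 140 = 213°   (split-comp 40° ↓)
213 + 90 = 303°   (square ↑)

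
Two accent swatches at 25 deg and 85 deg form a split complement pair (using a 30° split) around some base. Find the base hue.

235°

The accents sit 30° either side of the complement, so the complement is their short-arc midpoint on the wheel.
Short-arc midpoint of 25° and 85°: 55°.
Base is 180° from the complement: 55 − 180 = -125 → -125 + 360 = 235°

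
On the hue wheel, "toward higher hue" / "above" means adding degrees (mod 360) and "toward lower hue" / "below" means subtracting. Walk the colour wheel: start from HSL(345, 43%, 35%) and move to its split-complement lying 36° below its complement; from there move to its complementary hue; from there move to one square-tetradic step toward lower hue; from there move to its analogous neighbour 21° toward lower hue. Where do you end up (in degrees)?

+144° (split-comp 36° ↓): 345 + 144 = 489 → 489 − 360 = 129°
+180° (complement): 129 + 180 = 309°
−90° (square ↓): 309 − 90 = 219°
−21° (analog 21° ↓): 219 − 21 = 198°

198°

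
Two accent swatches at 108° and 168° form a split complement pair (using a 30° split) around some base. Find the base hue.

The accents sit 30° either side of the complement, so the complement is their short-arc midpoint on the wheel.
Short-arc midpoint of 108° and 168°: 138°.
Base is 180° from the complement: 138 − 180 = -42 → -42 + 360 = 318°

318°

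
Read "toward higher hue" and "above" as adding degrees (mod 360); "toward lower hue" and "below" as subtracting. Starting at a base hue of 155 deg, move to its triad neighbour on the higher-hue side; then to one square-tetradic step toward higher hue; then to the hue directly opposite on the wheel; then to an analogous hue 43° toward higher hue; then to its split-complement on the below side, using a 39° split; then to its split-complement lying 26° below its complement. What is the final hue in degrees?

triadic ↑ +120°: 155 + 120 = 275°
square ↑ +90°: 275 + 90 = 365 → 365 − 360 = 5°
complement +180°: 5 + 180 = 185°
analog 43° ↑ +43°: 185 + 43 = 228°
split-comp 39° ↓ +141°: 228 + 141 = 369 → 369 − 360 = 9°
split-comp 26° ↓ +154°: 9 + 154 = 163°

163°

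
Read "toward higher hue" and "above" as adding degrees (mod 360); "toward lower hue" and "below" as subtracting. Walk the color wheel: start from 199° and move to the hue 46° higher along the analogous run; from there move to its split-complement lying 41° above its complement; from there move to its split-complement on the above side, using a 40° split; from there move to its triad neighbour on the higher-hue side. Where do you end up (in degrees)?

199 + 46 = 245°   (analog 46° ↑)
245 + 221 = 466 → 466 − 360 = 106°   (split-comp 41° ↑)
106 + 220 = 326°   (split-comp 40° ↑)
326 + 120 = 446 → 446 − 360 = 86°   (triadic ↑)

86°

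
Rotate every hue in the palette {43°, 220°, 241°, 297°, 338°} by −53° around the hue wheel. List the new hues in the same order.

43 − 53 = -10 → -10 + 360 = 350°
220 − 53 = 167°
241 − 53 = 188°
297 − 53 = 244°
338 − 53 = 285°

350°, 167°, 188°, 244°, 285°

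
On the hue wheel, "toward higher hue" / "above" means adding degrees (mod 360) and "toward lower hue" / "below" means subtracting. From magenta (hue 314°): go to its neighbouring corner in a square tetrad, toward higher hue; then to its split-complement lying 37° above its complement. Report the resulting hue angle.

261°

314 + 90 = 404 → 404 − 360 = 44°   (square ↑)
44 + 217 = 261°   (split-comp 37° ↑)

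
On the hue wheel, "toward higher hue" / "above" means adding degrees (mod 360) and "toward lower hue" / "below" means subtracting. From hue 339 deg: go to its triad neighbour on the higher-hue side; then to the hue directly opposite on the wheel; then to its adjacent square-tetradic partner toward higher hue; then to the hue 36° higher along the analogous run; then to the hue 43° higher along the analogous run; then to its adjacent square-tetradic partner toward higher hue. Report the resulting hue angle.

339 + 120 = 459 → 459 − 360 = 99°   (triadic ↑)
99 + 180 = 279°   (complement)
279 + 90 = 369 → 369 − 360 = 9°   (square ↑)
9 + 36 = 45°   (analog 36° ↑)
45 + 43 = 88°   (analog 43° ↑)
88 + 90 = 178°   (square ↑)

178°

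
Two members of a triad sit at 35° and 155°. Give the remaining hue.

A triad spaces three hues 120° apart.
The full set is {35°, 155°, 275°}.

275°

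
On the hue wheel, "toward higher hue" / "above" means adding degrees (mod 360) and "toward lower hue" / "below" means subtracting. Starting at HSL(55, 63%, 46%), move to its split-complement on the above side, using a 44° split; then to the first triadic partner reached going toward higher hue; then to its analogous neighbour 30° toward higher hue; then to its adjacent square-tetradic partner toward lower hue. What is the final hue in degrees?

+224° (split-comp 44° ↑): 55 + 224 = 279°
+120° (triadic ↑): 279 + 120 = 399 → 399 − 360 = 39°
+30° (analog 30° ↑): 39 + 30 = 69°
−90° (square ↓): 69 − 90 = -21 → -21 + 360 = 339°

339°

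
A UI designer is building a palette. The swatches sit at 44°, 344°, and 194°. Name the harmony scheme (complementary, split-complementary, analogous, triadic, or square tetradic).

split-complementary

Sort the hues: 44°, 194°, 344°.
Successive gaps around the wheel: 150°, 150°, 60°.
Two 150° gaps and one 60° gap — a base hue opposite a pair of accents 30° either side of its complement — is the split-complementary pattern.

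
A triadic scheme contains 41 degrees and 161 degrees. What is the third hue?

281°

A triad spaces three hues 120° apart.
The full set is {41°, 161°, 281°}.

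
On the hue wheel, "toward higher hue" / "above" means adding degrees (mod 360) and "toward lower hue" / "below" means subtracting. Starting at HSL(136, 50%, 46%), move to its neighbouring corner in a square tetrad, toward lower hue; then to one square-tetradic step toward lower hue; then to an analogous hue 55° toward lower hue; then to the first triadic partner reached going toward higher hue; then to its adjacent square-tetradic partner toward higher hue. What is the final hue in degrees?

111°

136 − 90 = 46°   (square ↓)
46 − 90 = -44 → -44 + 360 = 316°   (square ↓)
316 − 55 = 261°   (analog 55° ↓)
261 + 120 = 381 → 381 − 360 = 21°   (triadic ↑)
21 + 90 = 111°   (square ↑)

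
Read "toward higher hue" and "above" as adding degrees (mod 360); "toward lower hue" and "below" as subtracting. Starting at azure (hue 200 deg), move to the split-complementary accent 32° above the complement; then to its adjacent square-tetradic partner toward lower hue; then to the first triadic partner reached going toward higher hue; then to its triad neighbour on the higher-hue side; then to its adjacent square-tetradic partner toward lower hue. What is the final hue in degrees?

split-comp 32° ↑ +212°: 200 + 212 = 412 → 412 − 360 = 52°
square ↓ −90°: 52 − 90 = -38 → -38 + 360 = 322°
triadic ↑ +120°: 322 + 120 = 442 → 442 − 360 = 82°
triadic ↑ +120°: 82 + 120 = 202°
square ↓ −90°: 202 − 90 = 112°

112°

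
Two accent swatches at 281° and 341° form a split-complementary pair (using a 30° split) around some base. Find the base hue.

131°

The accents sit 30° either side of the complement, so the complement is their short-arc midpoint on the wheel.
Short-arc midpoint of 281° and 341°: 311°.
Base is 180° from the complement: 311 − 180 = 131°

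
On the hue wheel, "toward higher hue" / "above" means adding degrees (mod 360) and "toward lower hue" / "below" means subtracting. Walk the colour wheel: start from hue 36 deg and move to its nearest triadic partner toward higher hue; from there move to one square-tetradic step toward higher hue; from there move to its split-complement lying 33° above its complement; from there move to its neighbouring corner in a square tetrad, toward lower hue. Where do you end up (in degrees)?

36 + 120 = 156°   (triadic ↑)
156 + 90 = 246°   (square ↑)
246 + 213 = 459 → 459 − 360 = 99°   (split-comp 33° ↑)
99 − 90 = 9°   (square ↓)

9°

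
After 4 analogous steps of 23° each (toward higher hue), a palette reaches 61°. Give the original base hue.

329°

4 steps of 23° (toward higher hue) give a net shift of +92°.
Start = end − shift: 61 − 92 = -31 → -31 + 360 = 329°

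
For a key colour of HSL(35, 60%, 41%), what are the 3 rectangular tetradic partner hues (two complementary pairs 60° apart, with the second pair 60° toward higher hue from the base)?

A rectangular tetradic uses two complementary pairs 60° apart: offsets 0°, 60°, 180°, 240°.
35 + 60 = 95°
35 + 180 = 215°
35 + 240 = 275°

95°, 215° and 275°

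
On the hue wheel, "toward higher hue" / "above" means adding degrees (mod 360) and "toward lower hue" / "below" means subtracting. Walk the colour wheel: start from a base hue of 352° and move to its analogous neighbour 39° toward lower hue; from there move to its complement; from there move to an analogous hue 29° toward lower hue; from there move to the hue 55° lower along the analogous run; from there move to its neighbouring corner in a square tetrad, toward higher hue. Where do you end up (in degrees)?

−39° (analog 39° ↓): 352 − 39 = 313°
+180° (complement): 313 + 180 = 493 → 493 − 360 = 133°
−29° (analog 29° ↓): 133 − 29 = 104°
−55° (analog 55° ↓): 104 − 55 = 49°
+90° (square ↑): 49 + 90 = 139°

139°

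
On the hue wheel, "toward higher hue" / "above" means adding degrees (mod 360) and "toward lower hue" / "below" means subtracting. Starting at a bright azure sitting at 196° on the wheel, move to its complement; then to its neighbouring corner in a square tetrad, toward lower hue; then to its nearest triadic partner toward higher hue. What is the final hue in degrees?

complement +180°: 196 + 180 = 376 → 376 − 360 = 16°
square ↓ −90°: 16 − 90 = -74 → -74 + 360 = 286°
triadic ↑ +120°: 286 + 120 = 406 → 406 − 360 = 46°

46°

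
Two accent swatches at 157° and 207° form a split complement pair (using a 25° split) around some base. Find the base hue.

2°

The accents sit 25° either side of the complement, so the complement is their short-arc midpoint on the wheel.
Short-arc midpoint of 157° and 207°: 182°.
Base is 180° from the complement: 182 − 180 = 2°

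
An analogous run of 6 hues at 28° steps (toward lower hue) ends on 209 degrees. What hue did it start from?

5 steps of 28° (toward lower hue) give a net shift of −140°.
Start = end − shift: 209 + 140 = 349°

349°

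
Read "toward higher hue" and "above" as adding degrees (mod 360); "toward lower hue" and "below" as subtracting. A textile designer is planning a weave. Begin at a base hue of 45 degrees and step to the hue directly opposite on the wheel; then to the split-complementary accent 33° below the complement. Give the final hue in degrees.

12°

45 + 180 = 225°   (complement)
225 + 147 = 372 → 372 − 360 = 12°   (split-comp 33° ↓)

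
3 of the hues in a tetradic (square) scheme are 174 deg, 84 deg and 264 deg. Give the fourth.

A square tetradic scheme places four hues every 90°.
The full set through 84° is {84°, 174°, 264°, 354°}.
Given {84°, 174°, 264°}, the missing hue is 354°.

354°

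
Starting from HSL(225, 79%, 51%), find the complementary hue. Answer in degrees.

45°

The complement sits 180° across the wheel.
225 + 180 = 405 → 405 − 360 = 45°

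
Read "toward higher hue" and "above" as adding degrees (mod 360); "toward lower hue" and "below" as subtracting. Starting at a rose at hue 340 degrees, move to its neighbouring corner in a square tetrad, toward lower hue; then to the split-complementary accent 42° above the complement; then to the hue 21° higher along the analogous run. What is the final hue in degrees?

133°

square ↓ −90°: 340 − 90 = 250°
split-comp 42° ↑ +222°: 250 + 222 = 472 → 472 − 360 = 112°
analog 21° ↑ +21°: 112 + 21 = 133°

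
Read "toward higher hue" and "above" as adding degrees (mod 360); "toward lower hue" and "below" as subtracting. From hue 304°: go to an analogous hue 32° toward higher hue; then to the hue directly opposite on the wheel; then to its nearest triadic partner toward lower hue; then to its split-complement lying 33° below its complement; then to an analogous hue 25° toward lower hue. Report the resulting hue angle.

158°

304 + 32 = 336°   (analog 32° ↑)
336 + 180 = 516 → 516 − 360 = 156°   (complement)
156 − 120 = 36°   (triadic ↓)
36 + 147 = 183°   (split-comp 33° ↓)
183 − 25 = 158°   (analog 25° ↓)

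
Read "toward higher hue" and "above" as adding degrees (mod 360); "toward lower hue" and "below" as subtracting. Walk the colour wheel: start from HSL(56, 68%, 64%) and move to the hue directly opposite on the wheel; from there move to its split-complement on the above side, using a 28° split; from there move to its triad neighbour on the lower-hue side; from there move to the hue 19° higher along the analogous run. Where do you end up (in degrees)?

56 + 180 = 236°   (complement)
236 + 208 = 444 → 444 − 360 = 84°   (split-comp 28° ↑)
84 − 120 = -36 → -36 + 360 = 324°   (triadic ↓)
324 + 19 = 343°   (analog 19° ↑)

343°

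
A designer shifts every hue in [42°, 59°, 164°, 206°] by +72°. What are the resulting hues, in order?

114°, 131°, 236°, 278°

42 + 72 = 114°
59 + 72 = 131°
164 + 72 = 236°
206 + 72 = 278°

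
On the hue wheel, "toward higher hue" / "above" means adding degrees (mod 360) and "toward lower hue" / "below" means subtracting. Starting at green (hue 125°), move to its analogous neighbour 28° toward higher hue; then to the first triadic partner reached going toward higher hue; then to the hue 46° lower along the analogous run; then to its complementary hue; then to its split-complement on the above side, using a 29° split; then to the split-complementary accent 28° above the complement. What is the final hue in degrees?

104°

analog 28° ↑ +28°: 125 + 28 = 153°
triadic ↑ +120°: 153 + 120 = 273°
analog 46° ↓ −46°: 273 − 46 = 227°
complement +180°: 227 + 180 = 407 → 407 − 360 = 47°
split-comp 29° ↑ +209°: 47 + 209 = 256°
split-comp 28° ↑ +208°: 256 + 208 = 464 → 464 − 360 = 104°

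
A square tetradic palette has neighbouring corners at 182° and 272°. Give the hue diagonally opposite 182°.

2°

A square tetradic scheme places four hues 90° apart; opposite corners are 180° apart.
182 + 180 = 362 → 362 − 360 = 2°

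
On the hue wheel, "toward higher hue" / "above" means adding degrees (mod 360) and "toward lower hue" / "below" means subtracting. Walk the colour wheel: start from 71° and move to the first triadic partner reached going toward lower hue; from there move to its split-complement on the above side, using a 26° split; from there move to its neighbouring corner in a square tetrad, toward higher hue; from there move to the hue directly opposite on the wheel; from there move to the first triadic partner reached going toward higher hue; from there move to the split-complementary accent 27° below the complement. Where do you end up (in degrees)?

340°

71 − 120 = -49 → -49 + 360 = 311°   (triadic ↓)
311 + 206 = 517 → 517 − 360 = 157°   (split-comp 26° ↑)
157 + 90 = 247°   (square ↑)
247 + 180 = 427 → 427 − 360 = 67°   (complement)
67 + 120 = 187°   (triadic ↑)
187 + 153 = 340°   (split-comp 27° ↓)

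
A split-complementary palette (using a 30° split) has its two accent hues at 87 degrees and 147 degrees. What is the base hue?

The accents sit 30° either side of the complement, so the complement is their short-arc midpoint on the wheel.
Short-arc midpoint of 87° and 147°: 117°.
Base is 180° from the complement: 117 − 180 = -63 → -63 + 360 = 297°

297°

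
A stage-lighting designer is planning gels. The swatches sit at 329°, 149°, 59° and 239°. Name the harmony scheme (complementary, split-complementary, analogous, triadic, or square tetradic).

Sort the hues: 59°, 149°, 239°, 329°.
Successive gaps around the wheel: 90°, 90°, 90°, 90°.
Four hues every 90° form a square tetradic scheme.

square tetradic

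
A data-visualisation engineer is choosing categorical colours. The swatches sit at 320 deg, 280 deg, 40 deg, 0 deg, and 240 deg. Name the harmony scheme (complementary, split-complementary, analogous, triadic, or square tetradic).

analogous

Sort the hues: 0°, 40°, 240°, 280°, 320°.
Successive gaps around the wheel: 40°, 200°, 40°, 40°, 40°.
A run of hues at equal small steps (40°) with one large closing gap is an analogous group.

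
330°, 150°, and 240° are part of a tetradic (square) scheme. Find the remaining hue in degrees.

60°

A square tetradic scheme places four hues every 90°.
The full set through 150° is {60°, 150°, 240°, 330°}.
Given {150°, 240°, 330°}, the missing hue is 60°.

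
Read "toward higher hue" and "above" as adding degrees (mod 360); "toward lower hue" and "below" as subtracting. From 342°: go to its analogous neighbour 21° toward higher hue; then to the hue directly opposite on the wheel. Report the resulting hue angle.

342 + 21 = 363 → 363 − 360 = 3°   (analog 21° ↑)
3 + 180 = 183°   (complement)

183°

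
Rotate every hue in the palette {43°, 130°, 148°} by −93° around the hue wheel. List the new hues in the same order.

310°, 37°, 55°

43 − 93 = -50 → -50 + 360 = 310°
130 − 93 = 37°
148 − 93 = 55°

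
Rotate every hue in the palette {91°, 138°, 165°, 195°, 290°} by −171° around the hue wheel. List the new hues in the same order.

91 − 171 = -80 → -80 + 360 = 280°
138 − 171 = -33 → -33 + 360 = 327°
165 − 171 = -6 → -6 + 360 = 354°
195 − 171 = 24°
290 − 171 = 119°

280°, 327°, 354°, 24°, 119°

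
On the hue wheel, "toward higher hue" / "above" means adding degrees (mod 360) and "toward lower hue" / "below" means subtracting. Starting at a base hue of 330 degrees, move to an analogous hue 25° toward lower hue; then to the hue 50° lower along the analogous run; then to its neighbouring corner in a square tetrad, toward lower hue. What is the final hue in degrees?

165°

330 − 25 = 305°   (analog 25° ↓)
305 − 50 = 255°   (analog 50° ↓)
255 − 90 = 165°   (square ↓)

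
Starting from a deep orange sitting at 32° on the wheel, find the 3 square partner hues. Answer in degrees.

122°, 212° and 302°

A square tetradic scheme places four hues every 90°.
32 + 90 = 122°
32 + 180 = 212°
32 + 270 = 302°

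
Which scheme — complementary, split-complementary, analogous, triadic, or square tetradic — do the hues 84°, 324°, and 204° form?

triadic

Sort the hues: 84°, 204°, 324°.
Successive gaps around the wheel: 120°, 120°, 120°.
Three hues equally spaced 120° apart form a triad.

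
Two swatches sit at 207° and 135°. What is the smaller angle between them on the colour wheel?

|207 − 135| = 72.
72 ≤ 180, so the shorter arc is 72°.

72°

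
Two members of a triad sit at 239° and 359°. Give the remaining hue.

A triad spaces three hues 120° apart.
The full set is {119°, 239°, 359°}.

119°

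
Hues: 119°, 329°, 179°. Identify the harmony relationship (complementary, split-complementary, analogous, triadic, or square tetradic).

Sort the hues: 119°, 179°, 329°.
Successive gaps around the wheel: 60°, 150°, 150°.
Two 150° gaps and one 60° gap — a base hue opposite a pair of accents 30° either side of its complement — is the split-complementary pattern.

split-complementary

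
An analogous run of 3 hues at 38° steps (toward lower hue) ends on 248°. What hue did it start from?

324°

2 steps of 38° (toward lower hue) give a net shift of −76°.
Start = end − shift: 248 + 76 = 324°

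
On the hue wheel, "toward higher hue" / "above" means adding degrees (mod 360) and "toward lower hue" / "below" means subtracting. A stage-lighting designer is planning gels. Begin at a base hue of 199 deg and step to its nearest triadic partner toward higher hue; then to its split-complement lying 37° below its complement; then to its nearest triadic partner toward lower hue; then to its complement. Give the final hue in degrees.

199 + 120 = 319°   (triadic ↑)
319 + 143 = 462 → 462 − 360 = 102°   (split-comp 37° ↓)
102 − 120 = -18 → -18 + 360 = 342°   (triadic ↓)
342 + 180 = 522 → 522 − 360 = 162°   (complement)

162°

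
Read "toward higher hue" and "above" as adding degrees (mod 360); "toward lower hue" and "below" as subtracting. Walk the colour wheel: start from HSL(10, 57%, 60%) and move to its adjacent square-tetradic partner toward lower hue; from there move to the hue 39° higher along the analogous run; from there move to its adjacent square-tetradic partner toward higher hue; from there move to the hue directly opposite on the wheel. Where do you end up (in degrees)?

229°

−90° (square ↓): 10 − 90 = -80 → -80 + 360 = 280°
+39° (analog 39° ↑): 280 + 39 = 319°
+90° (square ↑): 319 + 90 = 409 → 409 − 360 = 49°
+180° (complement): 49 + 180 = 229°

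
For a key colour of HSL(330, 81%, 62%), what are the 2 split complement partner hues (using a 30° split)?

120° and 180°

Split-complementary hues sit 30° either side of the complement.
Complement of 330°: 330 + 180 = 510 → 510 − 360 = 150°
150 − 30 = 120°
150 + 30 = 180°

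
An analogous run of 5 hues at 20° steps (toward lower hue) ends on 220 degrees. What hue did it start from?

300°

4 steps of 20° (toward lower hue) give a net shift of −80°.
Start = end − shift: 220 + 80 = 300°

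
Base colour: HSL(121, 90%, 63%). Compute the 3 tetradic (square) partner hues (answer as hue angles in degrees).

211°, 301°, and 31°

A square tetradic scheme places four hues every 90°.
121 + 90 = 211°
121 + 180 = 301°
121 + 270 = 391 → 391 − 360 = 31°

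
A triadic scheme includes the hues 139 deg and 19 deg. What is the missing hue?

259°

A triad places three hues 120° apart.
The full set through 19° is {19°, 139°, 259°}.
Given {19°, 139°}, the missing hue is 259°.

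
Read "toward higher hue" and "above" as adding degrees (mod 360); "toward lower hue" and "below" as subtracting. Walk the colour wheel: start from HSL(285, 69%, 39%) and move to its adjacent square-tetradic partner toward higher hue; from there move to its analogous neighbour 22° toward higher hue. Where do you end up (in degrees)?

37°

285 + 90 = 375 → 375 − 360 = 15°   (square ↑)
15 + 22 = 37°   (analog 22° ↑)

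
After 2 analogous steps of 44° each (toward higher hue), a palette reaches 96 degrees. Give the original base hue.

8°

2 steps of 44° (toward higher hue) give a net shift of +88°.
Start = end − shift: 96 − 88 = 8°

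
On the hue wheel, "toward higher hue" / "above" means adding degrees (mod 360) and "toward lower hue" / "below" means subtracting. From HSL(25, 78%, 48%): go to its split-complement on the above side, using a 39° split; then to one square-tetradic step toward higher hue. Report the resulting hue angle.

split-comp 39° ↑ +219°: 25 + 219 = 244°
square ↑ +90°: 244 + 90 = 334°

334°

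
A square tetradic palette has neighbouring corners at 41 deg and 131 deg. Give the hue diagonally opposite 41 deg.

221°

A square tetradic scheme places four hues 90° apart; opposite corners are 180° apart.
41 + 180 = 221°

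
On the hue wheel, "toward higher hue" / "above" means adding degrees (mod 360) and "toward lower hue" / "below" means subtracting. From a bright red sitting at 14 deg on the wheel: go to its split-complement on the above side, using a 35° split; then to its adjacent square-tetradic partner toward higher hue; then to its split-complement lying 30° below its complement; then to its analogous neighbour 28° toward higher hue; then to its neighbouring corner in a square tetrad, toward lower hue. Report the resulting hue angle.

47°

+215° (split-comp 35° ↑): 14 + 215 = 229°
+90° (square ↑): 229 + 90 = 319°
+150° (split-comp 30° ↓): 319 + 150 = 469 → 469 − 360 = 109°
+28° (analog 28° ↑): 109 + 28 = 137°
−90° (square ↓): 137 − 90 = 47°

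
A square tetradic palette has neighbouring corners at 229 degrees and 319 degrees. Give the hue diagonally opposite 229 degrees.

49°

A square tetradic scheme places four hues 90° apart; opposite corners are 180° apart.
229 + 180 = 409 → 409 − 360 = 49°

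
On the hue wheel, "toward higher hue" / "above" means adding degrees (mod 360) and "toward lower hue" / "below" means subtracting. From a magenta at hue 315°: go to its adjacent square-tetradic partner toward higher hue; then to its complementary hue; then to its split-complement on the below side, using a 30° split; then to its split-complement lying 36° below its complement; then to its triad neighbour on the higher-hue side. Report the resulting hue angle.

315 + 90 = 405 → 405 − 360 = 45°   (square ↑)
45 + 180 = 225°   (complement)
225 + 150 = 375 → 375 − 360 = 15°   (split-comp 30° ↓)
15 + 144 = 159°   (split-comp 36° ↓)
159 + 120 = 279°   (triadic ↑)

279°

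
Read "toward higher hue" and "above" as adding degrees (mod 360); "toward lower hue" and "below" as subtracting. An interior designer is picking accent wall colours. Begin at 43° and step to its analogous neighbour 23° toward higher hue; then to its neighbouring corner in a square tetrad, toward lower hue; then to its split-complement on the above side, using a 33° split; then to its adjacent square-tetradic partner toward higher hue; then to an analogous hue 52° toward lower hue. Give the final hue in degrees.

+23° (analog 23° ↑): 43 + 23 = 66°
−90° (square ↓): 66 − 90 = -24 → -24 + 360 = 336°
+213° (split-comp 33° ↑): 336 + 213 = 549 → 549 − 360 = 189°
+90° (square ↑): 189 + 90 = 279°
−52° (analog 52° ↓): 279 − 52 = 227°

227°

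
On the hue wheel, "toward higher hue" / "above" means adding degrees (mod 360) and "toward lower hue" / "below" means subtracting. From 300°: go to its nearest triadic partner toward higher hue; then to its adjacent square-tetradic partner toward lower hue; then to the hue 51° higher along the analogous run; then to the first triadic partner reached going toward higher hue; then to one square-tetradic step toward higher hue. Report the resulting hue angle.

300 + 120 = 420 → 420 − 360 = 60°   (triadic ↑)
60 − 90 = -30 → -30 + 360 = 330°   (square ↓)
330 + 51 = 381 → 381 − 360 = 21°   (analog 51° ↑)
21 + 120 = 141°   (triadic ↑)
141 + 90 = 231°   (square ↑)

231°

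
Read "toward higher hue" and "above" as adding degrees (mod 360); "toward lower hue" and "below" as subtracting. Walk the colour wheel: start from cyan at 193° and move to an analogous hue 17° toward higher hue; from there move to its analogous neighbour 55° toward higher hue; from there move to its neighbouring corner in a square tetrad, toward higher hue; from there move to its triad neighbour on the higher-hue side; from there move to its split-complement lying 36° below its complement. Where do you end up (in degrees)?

+17° (analog 17° ↑): 193 + 17 = 210°
+55° (analog 55° ↑): 210 + 55 = 265°
+90° (square ↑): 265 + 90 = 355°
+120° (triadic ↑): 355 + 120 = 475 → 475 − 360 = 115°
+144° (split-comp 36° ↓): 115 + 144 = 259°

259°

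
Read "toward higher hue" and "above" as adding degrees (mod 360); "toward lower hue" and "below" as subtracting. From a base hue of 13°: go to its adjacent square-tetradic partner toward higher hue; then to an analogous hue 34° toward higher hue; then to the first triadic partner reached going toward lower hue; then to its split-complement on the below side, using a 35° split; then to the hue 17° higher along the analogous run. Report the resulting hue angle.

179°

square ↑ +90°: 13 + 90 = 103°
analog 34° ↑ +34°: 103 + 34 = 137°
triadic ↓ −120°: 137 − 120 = 17°
split-comp 35° ↓ +145°: 17 + 145 = 162°
analog 17° ↑ +17°: 162 + 17 = 179°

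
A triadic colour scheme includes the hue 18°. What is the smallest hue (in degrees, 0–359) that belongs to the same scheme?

18°

A triad places three hues 120° apart.
The full set through 18° is {18°, 138°, 258°}.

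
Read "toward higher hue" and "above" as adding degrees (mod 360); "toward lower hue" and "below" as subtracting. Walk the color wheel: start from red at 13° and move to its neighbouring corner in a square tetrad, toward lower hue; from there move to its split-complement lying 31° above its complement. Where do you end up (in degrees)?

square ↓ −90°: 13 − 90 = -77 → -77 + 360 = 283°
split-comp 31° ↑ +211°: 283 + 211 = 494 → 494 − 360 = 134°

134°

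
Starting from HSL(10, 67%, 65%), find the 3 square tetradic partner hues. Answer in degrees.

A square tetradic scheme places four hues every 90°.
10 + 90 = 100°
10 + 180 = 190°
10 + 270 = 280°

100°, 190° and 280°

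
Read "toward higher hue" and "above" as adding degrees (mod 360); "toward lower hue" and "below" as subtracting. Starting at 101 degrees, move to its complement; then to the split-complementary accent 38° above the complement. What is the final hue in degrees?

139°

+180° (complement): 101 + 180 = 281°
+218° (split-comp 38° ↑): 281 + 218 = 499 → 499 − 360 = 139°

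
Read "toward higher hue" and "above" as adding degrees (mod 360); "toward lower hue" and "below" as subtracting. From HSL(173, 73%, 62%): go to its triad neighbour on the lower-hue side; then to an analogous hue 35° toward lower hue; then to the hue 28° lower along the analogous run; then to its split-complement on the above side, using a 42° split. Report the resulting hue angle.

173 − 120 = 53°   (triadic ↓)
53 − 35 = 18°   (analog 35° ↓)
18 − 28 = -10 → -10 + 360 = 350°   (analog 28° ↓)
350 + 222 = 572 → 572 − 360 = 212°   (split-comp 42° ↑)

212°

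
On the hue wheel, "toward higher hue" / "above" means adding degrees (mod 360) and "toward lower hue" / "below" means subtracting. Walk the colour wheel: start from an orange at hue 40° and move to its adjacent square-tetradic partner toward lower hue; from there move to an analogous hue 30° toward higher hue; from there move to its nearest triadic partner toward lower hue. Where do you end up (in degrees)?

220°

square ↓ −90°: 40 − 90 = -50 → -50 + 360 = 310°
analog 30° ↑ +30°: 310 + 30 = 340°
triadic ↓ −120°: 340 − 120 = 220°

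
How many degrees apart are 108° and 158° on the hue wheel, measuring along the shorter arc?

|108 − 158| = 50.
50 ≤ 180, so the shorter arc is 50°.

50°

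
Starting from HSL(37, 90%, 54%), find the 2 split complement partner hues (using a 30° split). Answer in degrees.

Split-complementary hues sit 30° either side of the complement.
Complement of 37°: 37 + 180 = 217°
217 − 30 = 187°
217 + 30 = 247°

187° and 247°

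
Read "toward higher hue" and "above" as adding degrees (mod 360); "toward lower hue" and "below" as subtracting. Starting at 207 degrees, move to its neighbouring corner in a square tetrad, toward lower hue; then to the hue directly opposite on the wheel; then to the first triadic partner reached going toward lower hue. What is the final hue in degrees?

177°

square ↓ −90°: 207 − 90 = 117°
complement +180°: 117 + 180 = 297°
triadic ↓ −120°: 297 − 120 = 177°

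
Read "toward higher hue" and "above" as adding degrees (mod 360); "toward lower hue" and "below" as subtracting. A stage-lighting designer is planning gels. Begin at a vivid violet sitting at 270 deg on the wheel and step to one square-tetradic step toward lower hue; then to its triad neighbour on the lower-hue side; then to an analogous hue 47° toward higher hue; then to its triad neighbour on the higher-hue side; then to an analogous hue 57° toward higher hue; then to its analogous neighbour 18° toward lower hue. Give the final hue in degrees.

266°

−90° (square ↓): 270 − 90 = 180°
−120° (triadic ↓): 180 − 120 = 60°
+47° (analog 47° ↑): 60 + 47 = 107°
+120° (triadic ↑): 107 + 120 = 227°
+57° (analog 57° ↑): 227 + 57 = 284°
−18° (analog 18° ↓): 284 − 18 = 266°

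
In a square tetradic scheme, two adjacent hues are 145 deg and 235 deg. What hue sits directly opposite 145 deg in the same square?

325°

A square tetradic scheme places four hues 90° apart; opposite corners are 180° apart.
145 + 180 = 325°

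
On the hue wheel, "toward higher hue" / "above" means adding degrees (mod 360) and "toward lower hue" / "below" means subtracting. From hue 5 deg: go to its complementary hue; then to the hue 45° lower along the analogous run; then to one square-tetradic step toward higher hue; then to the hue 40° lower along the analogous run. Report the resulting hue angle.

+180° (complement): 5 + 180 = 185°
−45° (analog 45° ↓): 185 − 45 = 140°
+90° (square ↑): 140 + 90 = 230°
−40° (analog 40° ↓): 230 − 40 = 190°

190°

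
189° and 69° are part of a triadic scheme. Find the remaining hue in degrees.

A triad places three hues 120° apart.
The full set through 69° is {69°, 189°, 309°}.
Given {69°, 189°}, the missing hue is 309°.

309°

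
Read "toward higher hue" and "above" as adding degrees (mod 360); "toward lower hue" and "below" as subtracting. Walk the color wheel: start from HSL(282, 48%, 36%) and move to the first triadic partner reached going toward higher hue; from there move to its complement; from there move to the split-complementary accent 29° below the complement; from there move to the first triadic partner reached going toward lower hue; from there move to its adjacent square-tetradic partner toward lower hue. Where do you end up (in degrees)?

+120° (triadic ↑): 282 + 120 = 402 → 402 − 360 = 42°
+180° (complement): 42 + 180 = 222°
+151° (split-comp 29° ↓): 222 + 151 = 373 → 373 − 360 = 13°
−120° (triadic ↓): 13 − 120 = -107 → -107 + 360 = 253°
−90° (square ↓): 253 − 90 = 163°

163°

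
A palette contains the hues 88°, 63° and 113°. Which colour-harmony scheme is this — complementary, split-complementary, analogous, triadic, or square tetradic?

analogous

Sort the hues: 63°, 88°, 113°.
Successive gaps around the wheel: 25°, 25°, 310°.
A run of hues at equal small steps (25°) with one large closing gap is an analogous group.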